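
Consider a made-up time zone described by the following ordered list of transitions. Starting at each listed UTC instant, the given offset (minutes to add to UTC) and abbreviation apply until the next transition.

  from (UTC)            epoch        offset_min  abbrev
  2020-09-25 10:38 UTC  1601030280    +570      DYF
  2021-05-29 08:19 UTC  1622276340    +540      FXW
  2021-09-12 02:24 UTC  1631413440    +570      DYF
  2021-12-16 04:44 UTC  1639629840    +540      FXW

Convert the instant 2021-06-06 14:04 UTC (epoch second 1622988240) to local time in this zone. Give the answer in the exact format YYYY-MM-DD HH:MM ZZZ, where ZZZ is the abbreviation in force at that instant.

Query: 2021-06-06 14:04 UTC
Rule 2/4 (FXW, +09:00): 2021-05-29 08:19 UTC ≤ query < 2021-09-12 02:24 UTC
14·60 + 4 + 540 = 1384 min
1384 = 0·1440 + 1384; 1384 = 23·60 + 4 → 23:04, same day
→ 2021-06-06 23:04 FXW

2021-06-06 23:04 FXW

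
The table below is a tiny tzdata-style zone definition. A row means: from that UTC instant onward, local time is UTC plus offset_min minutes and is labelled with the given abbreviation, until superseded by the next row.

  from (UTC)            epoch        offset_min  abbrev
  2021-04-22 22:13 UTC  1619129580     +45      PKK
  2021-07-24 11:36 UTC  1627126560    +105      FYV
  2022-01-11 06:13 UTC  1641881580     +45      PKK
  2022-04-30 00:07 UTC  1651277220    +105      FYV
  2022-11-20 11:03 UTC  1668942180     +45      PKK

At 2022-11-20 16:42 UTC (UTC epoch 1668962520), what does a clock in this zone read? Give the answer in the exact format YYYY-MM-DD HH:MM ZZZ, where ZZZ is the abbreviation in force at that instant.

Query: 2022-11-20 16:42 UTC
Rule 5/5 (PKK, +00:45): 2022-11-20 11:03 UTC ≤ query < +∞
16·60 + 42 + 45 = 1047 min
1047 = 0·1440 + 1047; 1047 = 17·60 + 27 → 17:27, same day
→ 2022-11-20 17:27 PKK

2022-11-20 17:27 PKK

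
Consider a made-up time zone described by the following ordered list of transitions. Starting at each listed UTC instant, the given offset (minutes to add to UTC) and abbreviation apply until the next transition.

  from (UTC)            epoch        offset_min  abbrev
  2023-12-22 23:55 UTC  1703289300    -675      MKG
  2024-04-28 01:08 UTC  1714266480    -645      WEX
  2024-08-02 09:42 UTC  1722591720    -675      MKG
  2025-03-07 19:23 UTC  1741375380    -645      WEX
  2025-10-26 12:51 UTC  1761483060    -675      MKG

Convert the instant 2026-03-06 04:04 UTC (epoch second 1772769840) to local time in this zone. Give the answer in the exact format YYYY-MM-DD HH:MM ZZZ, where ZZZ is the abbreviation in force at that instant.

2026-03-05 16:49 MKG

Query: 2026-03-06 04:04 UTC
Rule 5/5 (MKG, -11:15): 2025-10-26 12:51 UTC ≤ query < +∞
4·60 + 4 - 675 = -431 min
-431 = -1·1440 + 1009; 1009 = 16·60 + 49 → 16:49, 2026-03-06 - 1 day = 2026-03-05
→ 2026-03-05 16:49 MKG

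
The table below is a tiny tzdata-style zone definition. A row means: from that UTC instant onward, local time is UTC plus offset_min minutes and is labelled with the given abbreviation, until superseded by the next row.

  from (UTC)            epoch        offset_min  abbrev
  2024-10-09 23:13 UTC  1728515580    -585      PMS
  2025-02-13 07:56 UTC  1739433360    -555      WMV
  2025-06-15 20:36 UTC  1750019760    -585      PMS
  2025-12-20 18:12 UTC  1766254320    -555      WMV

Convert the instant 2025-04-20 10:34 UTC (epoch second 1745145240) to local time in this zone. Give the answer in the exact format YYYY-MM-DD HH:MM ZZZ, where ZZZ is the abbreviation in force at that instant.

2025-04-20 01:19 WMV

Query: 2025-04-20 10:34 UTC
Rule 2/4 (WMV, -09:15): 2025-02-13 07:56 UTC ≤ query < 2025-06-15 20:36 UTC
10·60 + 34 - 555 = 79 min
79 = 0·1440 + 79; 79 = 1·60 + 19 → 01:19, same day
→ 2025-04-20 01:19 WMV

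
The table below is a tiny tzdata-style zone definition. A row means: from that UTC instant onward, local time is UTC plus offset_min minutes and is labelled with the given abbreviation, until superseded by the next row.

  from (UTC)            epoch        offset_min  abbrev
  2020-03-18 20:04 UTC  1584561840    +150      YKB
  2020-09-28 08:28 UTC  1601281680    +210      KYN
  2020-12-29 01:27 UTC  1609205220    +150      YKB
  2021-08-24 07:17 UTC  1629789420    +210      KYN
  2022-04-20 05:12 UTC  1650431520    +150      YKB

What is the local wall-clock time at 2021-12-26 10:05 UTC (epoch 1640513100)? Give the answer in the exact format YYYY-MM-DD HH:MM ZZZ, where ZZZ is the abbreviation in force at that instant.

2021-12-26 13:35 KYN

Query: 2021-12-26 10:05 UTC
Rule 4/5 (KYN, +03:30): 2021-08-24 07:17 UTC ≤ query < 2022-04-20 05:12 UTC
10·60 + 5 + 210 = 815 min
815 = 0·1440 + 815; 815 = 13·60 + 35 → 13:35, same day
→ 2021-12-26 13:35 KYN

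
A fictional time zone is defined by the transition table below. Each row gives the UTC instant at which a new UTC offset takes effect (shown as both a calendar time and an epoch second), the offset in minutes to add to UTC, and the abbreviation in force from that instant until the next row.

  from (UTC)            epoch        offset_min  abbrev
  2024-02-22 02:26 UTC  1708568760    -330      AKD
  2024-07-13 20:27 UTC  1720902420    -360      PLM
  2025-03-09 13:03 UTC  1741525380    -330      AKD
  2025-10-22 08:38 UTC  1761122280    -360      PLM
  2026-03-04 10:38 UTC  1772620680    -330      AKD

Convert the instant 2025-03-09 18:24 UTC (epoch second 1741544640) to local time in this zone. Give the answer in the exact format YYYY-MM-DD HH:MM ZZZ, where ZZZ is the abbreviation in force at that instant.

Query: 2025-03-09 18:24 UTC
Rule 3/5 (AKD, -05:30): 2025-03-09 13:03 UTC ≤ query < 2025-10-22 08:38 UTC
18·60 + 24 - 330 = 774 min
774 = 0·1440 + 774; 774 = 12·60 + 54 → 12:54, same day
→ 2025-03-09 12:54 AKD

2025-03-09 12:54 AKD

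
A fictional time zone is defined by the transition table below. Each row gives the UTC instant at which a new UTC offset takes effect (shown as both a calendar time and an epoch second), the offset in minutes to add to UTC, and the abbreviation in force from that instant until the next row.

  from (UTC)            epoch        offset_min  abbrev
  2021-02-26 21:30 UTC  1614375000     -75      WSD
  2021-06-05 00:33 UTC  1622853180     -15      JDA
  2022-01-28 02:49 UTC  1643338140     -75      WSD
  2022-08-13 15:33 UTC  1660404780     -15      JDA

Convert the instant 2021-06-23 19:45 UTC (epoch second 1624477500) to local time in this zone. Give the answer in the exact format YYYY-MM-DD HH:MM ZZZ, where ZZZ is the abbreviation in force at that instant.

2021-06-23 19:30 JDA

Query: 2021-06-23 19:45 UTC
Rule 2/4 (JDA, -00:15): 2021-06-05 00:33 UTC ≤ query < 2022-01-28 02:49 UTC
19·60 + 45 - 15 = 1170 min
1170 = 0·1440 + 1170; 1170 = 19·60 + 30 → 19:30, same day
→ 2021-06-23 19:30 JDA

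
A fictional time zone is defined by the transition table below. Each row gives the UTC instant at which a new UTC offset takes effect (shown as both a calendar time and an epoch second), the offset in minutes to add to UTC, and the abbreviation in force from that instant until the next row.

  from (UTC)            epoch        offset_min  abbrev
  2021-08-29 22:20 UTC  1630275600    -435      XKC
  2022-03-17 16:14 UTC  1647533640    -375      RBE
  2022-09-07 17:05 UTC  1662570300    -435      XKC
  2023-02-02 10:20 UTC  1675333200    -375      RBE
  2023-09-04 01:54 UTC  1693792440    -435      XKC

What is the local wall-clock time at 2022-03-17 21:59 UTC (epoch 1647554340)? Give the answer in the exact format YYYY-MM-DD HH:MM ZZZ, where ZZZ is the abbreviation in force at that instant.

Query: 2022-03-17 21:59 UTC
Rule 2/5 (RBE, -06:15): 2022-03-17 16:14 UTC ≤ query < 2022-09-07 17:05 UTC
21·60 + 59 - 375 = 944 min
944 = 0·1440 + 944; 944 = 15·60 + 44 → 15:44, same day
→ 2022-03-17 15:44 RBE

2022-03-17 15:44 RBE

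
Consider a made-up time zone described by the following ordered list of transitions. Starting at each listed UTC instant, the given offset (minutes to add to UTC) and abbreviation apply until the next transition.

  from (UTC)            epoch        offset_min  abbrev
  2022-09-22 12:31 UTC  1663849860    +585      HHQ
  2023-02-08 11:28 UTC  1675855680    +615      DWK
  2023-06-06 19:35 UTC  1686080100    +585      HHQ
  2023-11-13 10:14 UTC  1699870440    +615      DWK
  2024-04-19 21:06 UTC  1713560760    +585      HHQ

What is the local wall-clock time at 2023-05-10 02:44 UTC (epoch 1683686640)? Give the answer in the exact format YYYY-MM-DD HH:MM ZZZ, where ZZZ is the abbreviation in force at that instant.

2023-05-10 12:59 DWK

Query: 2023-05-10 02:44 UTC
Rule 2/5 (DWK, +10:15): 2023-02-08 11:28 UTC ≤ query < 2023-06-06 19:35 UTC
2·60 + 44 + 615 = 779 min
779 = 0·1440 + 779; 779 = 12·60 + 59 → 12:59, same day
→ 2023-05-10 12:59 DWK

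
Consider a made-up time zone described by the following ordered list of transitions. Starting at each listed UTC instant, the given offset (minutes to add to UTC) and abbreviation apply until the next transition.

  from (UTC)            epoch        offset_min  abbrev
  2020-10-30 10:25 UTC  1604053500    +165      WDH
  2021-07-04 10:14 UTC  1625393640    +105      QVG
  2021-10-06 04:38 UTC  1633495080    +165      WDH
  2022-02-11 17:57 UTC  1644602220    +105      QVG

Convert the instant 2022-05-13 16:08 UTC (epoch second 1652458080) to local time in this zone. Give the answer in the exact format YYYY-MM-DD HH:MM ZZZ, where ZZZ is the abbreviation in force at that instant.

2022-05-13 17:53 QVG

Query: 2022-05-13 16:08 UTC
Rule 4/4 (QVG, +01:45): 2022-02-11 17:57 UTC ≤ query < +∞
16·60 + 8 + 105 = 1073 min
1073 = 0·1440 + 1073; 1073 = 17·60 + 53 → 17:53, same day
→ 2022-05-13 17:53 QVG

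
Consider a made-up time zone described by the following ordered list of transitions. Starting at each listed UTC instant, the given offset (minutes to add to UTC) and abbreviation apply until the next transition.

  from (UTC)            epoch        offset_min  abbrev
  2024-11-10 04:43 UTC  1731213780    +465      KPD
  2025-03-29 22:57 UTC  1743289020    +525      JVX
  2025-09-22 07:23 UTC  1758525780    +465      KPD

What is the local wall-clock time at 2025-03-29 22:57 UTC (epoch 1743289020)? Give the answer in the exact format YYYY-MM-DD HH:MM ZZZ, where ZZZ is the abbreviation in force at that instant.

2025-03-30 07:42 JVX

Query: 2025-03-29 22:57 UTC
Rule 2/3 (JVX, +08:45): 2025-03-29 22:57 UTC ≤ query < 2025-09-22 07:23 UTC
22·60 + 57 + 525 = 1902 min
1902 = 1·1440 + 462; 462 = 7·60 + 42 → 07:42, 2025-03-29 + 1 day = 2025-03-30
→ 2025-03-30 07:42 JVX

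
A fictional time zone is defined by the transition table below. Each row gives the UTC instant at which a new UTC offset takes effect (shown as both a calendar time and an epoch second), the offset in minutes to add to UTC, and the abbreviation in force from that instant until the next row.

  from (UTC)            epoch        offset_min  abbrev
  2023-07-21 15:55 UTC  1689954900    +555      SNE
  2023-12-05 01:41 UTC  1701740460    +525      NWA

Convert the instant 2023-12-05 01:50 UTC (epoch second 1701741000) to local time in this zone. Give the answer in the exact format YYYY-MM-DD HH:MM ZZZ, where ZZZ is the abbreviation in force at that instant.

2023-12-05 10:35 NWA

Query: 2023-12-05 01:50 UTC
Rule 2/2 (NWA, +08:45): 2023-12-05 01:41 UTC ≤ query < +∞
1·60 + 50 + 525 = 635 min
635 = 0·1440 + 635; 635 = 10·60 + 35 → 10:35, same day
→ 2023-12-05 10:35 NWA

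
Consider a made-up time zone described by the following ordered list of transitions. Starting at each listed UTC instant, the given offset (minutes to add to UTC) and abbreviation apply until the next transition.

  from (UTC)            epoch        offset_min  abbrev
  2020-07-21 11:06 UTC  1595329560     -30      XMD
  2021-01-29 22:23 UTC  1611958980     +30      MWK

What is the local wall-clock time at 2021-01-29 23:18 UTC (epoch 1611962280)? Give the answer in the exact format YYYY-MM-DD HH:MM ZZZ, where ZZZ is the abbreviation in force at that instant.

Query: 2021-01-29 23:18 UTC
Rule 2/2 (MWK, +00:30): 2021-01-29 22:23 UTC ≤ query < +∞
23·60 + 18 + 30 = 1428 min
1428 = 0·1440 + 1428; 1428 = 23·60 + 48 → 23:48, same day
→ 2021-01-29 23:48 MWK

2021-01-29 23:48 MWK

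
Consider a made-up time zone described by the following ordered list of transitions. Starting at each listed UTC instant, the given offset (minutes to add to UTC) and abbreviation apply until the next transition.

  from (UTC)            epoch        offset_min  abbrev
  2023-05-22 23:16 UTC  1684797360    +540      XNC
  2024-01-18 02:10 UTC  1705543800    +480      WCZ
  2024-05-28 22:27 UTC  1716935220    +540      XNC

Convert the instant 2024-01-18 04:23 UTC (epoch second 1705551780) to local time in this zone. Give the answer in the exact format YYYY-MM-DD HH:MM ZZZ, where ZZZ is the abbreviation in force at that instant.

Query: 2024-01-18 04:23 UTC
Rule 2/3 (WCZ, +08:00): 2024-01-18 02:10 UTC ≤ query < 2024-05-28 22:27 UTC
4·60 + 23 + 480 = 743 min
743 = 0·1440 + 743; 743 = 12·60 + 23 → 12:23, same day
→ 2024-01-18 12:23 WCZ

2024-01-18 12:23 WCZ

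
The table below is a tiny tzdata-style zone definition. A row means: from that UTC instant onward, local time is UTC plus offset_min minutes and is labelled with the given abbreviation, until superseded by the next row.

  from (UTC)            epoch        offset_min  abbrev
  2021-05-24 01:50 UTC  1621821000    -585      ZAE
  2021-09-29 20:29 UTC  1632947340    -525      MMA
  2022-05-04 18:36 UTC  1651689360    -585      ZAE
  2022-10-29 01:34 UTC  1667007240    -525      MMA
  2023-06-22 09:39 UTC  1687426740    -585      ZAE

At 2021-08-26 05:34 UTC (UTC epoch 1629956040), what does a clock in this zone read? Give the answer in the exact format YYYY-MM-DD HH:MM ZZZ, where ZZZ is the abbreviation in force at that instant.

Query: 2021-08-26 05:34 UTC
Rule 1/5 (ZAE, -09:45): 2021-05-24 01:50 UTC ≤ query < 2021-09-29 20:29 UTC
5·60 + 34 - 585 = -251 min
-251 = -1·1440 + 1189; 1189 = 19·60 + 49 → 19:49, 2021-08-26 - 1 day = 2021-08-25
→ 2021-08-25 19:49 ZAE

2021-08-25 19:49 ZAE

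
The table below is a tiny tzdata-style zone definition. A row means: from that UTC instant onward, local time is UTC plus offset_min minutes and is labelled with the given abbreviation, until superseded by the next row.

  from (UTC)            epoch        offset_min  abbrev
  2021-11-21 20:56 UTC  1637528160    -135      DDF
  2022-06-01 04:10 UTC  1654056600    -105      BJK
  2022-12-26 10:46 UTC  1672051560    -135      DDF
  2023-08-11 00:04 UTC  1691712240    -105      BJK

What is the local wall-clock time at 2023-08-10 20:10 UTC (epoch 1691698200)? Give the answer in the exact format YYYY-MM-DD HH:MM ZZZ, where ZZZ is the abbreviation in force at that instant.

2023-08-10 17:55 DDF

Query: 2023-08-10 20:10 UTC
Rule 3/4 (DDF, -02:15): 2022-12-26 10:46 UTC ≤ query < 2023-08-11 00:04 UTC
20·60 + 10 - 135 = 1075 min
1075 = 0·1440 + 1075; 1075 = 17·60 + 55 → 17:55, same day
→ 2023-08-10 17:55 DDF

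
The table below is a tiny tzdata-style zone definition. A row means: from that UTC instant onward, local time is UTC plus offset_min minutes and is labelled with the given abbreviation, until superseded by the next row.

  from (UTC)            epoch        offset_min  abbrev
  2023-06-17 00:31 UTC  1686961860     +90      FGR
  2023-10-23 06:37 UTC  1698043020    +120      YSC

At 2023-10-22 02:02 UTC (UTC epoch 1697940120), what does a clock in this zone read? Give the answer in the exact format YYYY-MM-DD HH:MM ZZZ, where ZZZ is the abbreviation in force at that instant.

Query: 2023-10-22 02:02 UTC
Rule 1/2 (FGR, +01:30): 2023-06-17 00:31 UTC ≤ query < 2023-10-23 06:37 UTC
2·60 + 2 + 90 = 212 min
212 = 0·1440 + 212; 212 = 3·60 + 32 → 03:32, same day
→ 2023-10-22 03:32 FGR

2023-10-22 03:32 FGR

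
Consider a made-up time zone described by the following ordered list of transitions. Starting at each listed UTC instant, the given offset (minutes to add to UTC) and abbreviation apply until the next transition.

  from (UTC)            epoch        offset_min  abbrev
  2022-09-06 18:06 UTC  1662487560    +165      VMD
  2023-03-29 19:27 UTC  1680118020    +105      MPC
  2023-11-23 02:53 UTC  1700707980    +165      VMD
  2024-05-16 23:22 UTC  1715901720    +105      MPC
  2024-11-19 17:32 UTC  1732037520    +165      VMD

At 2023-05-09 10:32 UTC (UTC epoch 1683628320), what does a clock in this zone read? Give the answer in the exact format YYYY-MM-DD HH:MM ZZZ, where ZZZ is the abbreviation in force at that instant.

2023-05-09 12:17 MPC

Query: 2023-05-09 10:32 UTC
Rule 2/5 (MPC, +01:45): 2023-03-29 19:27 UTC ≤ query < 2023-11-23 02:53 UTC
10·60 + 32 + 105 = 737 min
737 = 0·1440 + 737; 737 = 12·60 + 17 → 12:17, same day
→ 2023-05-09 12:17 MPC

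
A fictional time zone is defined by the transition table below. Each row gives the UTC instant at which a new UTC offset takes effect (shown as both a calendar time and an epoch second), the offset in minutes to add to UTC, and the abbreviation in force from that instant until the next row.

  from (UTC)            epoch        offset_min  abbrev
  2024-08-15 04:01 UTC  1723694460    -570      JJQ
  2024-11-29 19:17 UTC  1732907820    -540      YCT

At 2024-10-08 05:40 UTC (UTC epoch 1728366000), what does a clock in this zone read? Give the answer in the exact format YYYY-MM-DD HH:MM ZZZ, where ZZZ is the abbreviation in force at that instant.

2024-10-07 20:10 JJQ

Query: 2024-10-08 05:40 UTC
Rule 1/2 (JJQ, -09:30): 2024-08-15 04:01 UTC ≤ query < 2024-11-29 19:17 UTC
5·60 + 40 - 570 = -230 min
-230 = -1·1440 + 1210; 1210 = 20·60 + 10 → 20:10, 2024-10-08 - 1 day = 2024-10-07
→ 2024-10-07 20:10 JJQ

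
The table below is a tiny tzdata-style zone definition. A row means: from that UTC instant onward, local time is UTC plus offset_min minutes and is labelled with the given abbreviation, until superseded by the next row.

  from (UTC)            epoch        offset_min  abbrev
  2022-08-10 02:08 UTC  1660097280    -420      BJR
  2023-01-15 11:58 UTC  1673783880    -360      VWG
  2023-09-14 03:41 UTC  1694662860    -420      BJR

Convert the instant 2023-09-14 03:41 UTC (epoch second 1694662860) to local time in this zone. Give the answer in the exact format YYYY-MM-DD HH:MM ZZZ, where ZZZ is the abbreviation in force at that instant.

Query: 2023-09-14 03:41 UTC
Rule 3/3 (BJR, -07:00): 2023-09-14 03:41 UTC ≤ query < +∞
3·60 + 41 - 420 = -199 min
-199 = -1·1440 + 1241; 1241 = 20·60 + 41 → 20:41, 2023-09-14 - 1 day = 2023-09-13
→ 2023-09-13 20:41 BJR

2023-09-13 20:41 BJR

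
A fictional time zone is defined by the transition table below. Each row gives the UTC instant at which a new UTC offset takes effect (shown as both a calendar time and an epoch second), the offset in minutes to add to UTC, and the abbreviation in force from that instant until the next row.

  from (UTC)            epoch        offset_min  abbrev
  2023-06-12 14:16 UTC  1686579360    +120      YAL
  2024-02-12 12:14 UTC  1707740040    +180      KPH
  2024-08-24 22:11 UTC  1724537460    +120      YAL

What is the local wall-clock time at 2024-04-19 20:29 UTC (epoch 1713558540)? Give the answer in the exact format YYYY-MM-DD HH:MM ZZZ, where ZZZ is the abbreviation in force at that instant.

2024-04-19 23:29 KPH

Query: 2024-04-19 20:29 UTC
Rule 2/3 (KPH, +03:00): 2024-02-12 12:14 UTC ≤ query < 2024-08-24 22:11 UTC
20·60 + 29 + 180 = 1409 min
1409 = 0·1440 + 1409; 1409 = 23·60 + 29 → 23:29, same day
→ 2024-04-19 23:29 KPH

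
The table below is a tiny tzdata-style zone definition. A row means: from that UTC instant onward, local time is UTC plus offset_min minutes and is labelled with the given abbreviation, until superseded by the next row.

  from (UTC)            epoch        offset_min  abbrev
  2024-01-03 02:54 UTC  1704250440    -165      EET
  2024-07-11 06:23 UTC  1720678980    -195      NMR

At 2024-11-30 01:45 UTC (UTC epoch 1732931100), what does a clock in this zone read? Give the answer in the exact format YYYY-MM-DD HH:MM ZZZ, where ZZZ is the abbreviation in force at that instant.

Query: 2024-11-30 01:45 UTC
Rule 2/2 (NMR, -03:15): 2024-07-11 06:23 UTC ≤ query < +∞
1·60 + 45 - 195 = -90 min
-90 = -1·1440 + 1350; 1350 = 22·60 + 30 → 22:30, 2024-11-30 - 1 day = 2024-11-29
→ 2024-11-29 22:30 NMR

2024-11-29 22:30 NMR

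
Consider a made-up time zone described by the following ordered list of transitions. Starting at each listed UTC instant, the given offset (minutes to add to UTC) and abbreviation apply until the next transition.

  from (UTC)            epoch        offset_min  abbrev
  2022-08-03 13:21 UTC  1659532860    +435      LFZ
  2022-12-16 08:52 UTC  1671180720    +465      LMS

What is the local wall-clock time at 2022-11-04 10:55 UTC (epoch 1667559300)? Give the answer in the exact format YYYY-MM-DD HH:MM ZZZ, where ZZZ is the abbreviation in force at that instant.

2022-11-04 18:10 LFZ

Query: 2022-11-04 10:55 UTC
Rule 1/2 (LFZ, +07:15): 2022-08-03 13:21 UTC ≤ query < 2022-12-16 08:52 UTC
10·60 + 55 + 435 = 1090 min
1090 = 0·1440 + 1090; 1090 = 18·60 + 10 → 18:10, same day
→ 2022-11-04 18:10 LFZ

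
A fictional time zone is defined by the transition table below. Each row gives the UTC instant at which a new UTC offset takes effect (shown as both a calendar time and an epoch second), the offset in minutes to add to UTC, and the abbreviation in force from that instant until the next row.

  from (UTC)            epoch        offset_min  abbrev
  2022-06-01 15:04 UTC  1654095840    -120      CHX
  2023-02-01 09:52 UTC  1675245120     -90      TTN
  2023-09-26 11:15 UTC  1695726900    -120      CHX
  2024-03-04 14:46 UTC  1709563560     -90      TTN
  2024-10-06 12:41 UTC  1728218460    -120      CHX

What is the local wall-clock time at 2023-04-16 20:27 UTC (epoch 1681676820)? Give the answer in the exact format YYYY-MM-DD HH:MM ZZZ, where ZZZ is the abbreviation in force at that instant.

Query: 2023-04-16 20:27 UTC
Rule 2/5 (TTN, -01:30): 2023-02-01 09:52 UTC ≤ query < 2023-09-26 11:15 UTC
20·60 + 27 - 90 = 1137 min
1137 = 0·1440 + 1137; 1137 = 18·60 + 57 → 18:57, same day
→ 2023-04-16 18:57 TTN

2023-04-16 18:57 TTN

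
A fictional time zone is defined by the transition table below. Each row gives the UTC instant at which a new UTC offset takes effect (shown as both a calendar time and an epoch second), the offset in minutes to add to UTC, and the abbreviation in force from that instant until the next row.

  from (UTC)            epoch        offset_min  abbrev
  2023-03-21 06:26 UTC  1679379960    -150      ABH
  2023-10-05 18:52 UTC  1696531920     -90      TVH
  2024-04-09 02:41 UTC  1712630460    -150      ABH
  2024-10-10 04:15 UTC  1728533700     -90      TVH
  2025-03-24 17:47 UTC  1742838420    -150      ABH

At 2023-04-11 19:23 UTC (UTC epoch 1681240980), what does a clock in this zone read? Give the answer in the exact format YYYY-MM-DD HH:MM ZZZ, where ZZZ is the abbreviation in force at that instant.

2023-04-11 16:53 ABH

Query: 2023-04-11 19:23 UTC
Rule 1/5 (ABH, -02:30): 2023-03-21 06:26 UTC ≤ query < 2023-10-05 18:52 UTC
19·60 + 23 - 150 = 1013 min
1013 = 0·1440 + 1013; 1013 = 16·60 + 53 → 16:53, same day
→ 2023-04-11 16:53 ABH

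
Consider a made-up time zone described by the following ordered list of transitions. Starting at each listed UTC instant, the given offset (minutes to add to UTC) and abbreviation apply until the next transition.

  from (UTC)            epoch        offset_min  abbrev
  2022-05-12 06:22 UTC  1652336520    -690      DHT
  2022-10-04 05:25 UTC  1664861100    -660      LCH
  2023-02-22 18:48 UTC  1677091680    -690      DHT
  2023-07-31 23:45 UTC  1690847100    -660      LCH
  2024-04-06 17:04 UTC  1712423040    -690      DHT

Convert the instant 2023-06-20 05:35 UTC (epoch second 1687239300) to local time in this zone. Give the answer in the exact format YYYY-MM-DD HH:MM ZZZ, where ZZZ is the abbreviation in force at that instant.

2023-06-19 18:05 DHT

Query: 2023-06-20 05:35 UTC
Rule 3/5 (DHT, -11:30): 2023-02-22 18:48 UTC ≤ query < 2023-07-31 23:45 UTC
5·60 + 35 - 690 = -355 min
-355 = -1·1440 + 1085; 1085 = 18·60 + 5 → 18:05, 2023-06-20 - 1 day = 2023-06-19
→ 2023-06-19 18:05 DHT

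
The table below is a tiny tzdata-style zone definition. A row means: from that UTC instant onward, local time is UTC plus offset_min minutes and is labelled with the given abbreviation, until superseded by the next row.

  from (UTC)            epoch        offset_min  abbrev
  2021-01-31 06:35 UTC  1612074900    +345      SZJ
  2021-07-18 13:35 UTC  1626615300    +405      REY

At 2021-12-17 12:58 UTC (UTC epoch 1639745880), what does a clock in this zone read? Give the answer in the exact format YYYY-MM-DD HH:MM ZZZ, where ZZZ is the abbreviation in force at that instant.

2021-12-17 19:43 REY

Query: 2021-12-17 12:58 UTC
Rule 2/2 (REY, +06:45): 2021-07-18 13:35 UTC ≤ query < +∞
12·60 + 58 + 405 = 1183 min
1183 = 0·1440 + 1183; 1183 = 19·60 + 43 → 19:43, same day
→ 2021-12-17 19:43 REY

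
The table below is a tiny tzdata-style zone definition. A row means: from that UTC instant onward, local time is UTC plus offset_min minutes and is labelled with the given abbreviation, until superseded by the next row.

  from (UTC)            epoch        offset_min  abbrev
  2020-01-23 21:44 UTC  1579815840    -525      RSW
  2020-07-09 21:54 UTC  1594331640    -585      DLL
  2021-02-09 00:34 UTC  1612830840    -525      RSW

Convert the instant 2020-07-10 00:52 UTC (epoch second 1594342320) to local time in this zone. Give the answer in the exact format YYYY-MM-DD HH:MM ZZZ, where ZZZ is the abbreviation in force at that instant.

2020-07-09 15:07 DLL

Query: 2020-07-10 00:52 UTC
Rule 2/3 (DLL, -09:45): 2020-07-09 21:54 UTC ≤ query < 2021-02-09 00:34 UTC
0·60 + 52 - 585 = -533 min
-533 = -1·1440 + 907; 907 = 15·60 + 7 → 15:07, 2020-07-10 - 1 day = 2020-07-09
→ 2020-07-09 15:07 DLL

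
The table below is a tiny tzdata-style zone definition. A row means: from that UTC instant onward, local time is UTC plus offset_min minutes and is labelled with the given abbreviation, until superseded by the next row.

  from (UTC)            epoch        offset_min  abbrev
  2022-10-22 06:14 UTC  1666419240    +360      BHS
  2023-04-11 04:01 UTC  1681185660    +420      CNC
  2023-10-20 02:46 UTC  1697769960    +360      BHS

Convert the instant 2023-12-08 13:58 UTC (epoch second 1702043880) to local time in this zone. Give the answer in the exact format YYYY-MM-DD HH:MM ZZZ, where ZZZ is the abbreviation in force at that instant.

2023-12-08 19:58 BHS

Query: 2023-12-08 13:58 UTC
Rule 3/3 (BHS, +06:00): 2023-10-20 02:46 UTC ≤ query < +∞
13·60 + 58 + 360 = 1198 min
1198 = 0·1440 + 1198; 1198 = 19·60 + 58 → 19:58, same day
→ 2023-12-08 19:58 BHS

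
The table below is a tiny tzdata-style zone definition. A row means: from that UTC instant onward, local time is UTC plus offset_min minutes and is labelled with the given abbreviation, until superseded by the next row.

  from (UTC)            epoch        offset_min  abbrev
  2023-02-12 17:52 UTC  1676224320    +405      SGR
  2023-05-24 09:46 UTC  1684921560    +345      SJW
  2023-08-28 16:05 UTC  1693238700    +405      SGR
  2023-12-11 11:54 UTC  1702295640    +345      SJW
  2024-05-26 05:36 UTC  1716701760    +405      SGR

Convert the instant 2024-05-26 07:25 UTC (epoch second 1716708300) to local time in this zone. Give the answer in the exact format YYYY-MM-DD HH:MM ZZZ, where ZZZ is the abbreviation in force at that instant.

Query: 2024-05-26 07:25 UTC
Rule 5/5 (SGR, +06:45): 2024-05-26 05:36 UTC ≤ query < +∞
7·60 + 25 + 405 = 850 min
850 = 0·1440 + 850; 850 = 14·60 + 10 → 14:10, same day
→ 2024-05-26 14:10 SGR

2024-05-26 14:10 SGR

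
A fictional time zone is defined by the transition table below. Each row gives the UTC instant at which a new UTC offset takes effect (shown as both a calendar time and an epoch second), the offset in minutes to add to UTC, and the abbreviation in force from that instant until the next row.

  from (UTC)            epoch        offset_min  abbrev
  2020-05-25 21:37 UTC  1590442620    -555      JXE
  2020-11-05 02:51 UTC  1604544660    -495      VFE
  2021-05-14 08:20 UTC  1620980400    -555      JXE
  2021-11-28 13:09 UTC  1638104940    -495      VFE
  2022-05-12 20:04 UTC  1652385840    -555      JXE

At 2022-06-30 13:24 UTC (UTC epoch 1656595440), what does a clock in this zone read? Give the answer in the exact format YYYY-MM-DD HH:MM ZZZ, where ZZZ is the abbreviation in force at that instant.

2022-06-30 04:09 JXE

Query: 2022-06-30 13:24 UTC
Rule 5/5 (JXE, -09:15): 2022-05-12 20:04 UTC ≤ query < +∞
13·60 + 24 - 555 = 249 min
249 = 0·1440 + 249; 249 = 4·60 + 9 → 04:09, same day
→ 2022-06-30 04:09 JXE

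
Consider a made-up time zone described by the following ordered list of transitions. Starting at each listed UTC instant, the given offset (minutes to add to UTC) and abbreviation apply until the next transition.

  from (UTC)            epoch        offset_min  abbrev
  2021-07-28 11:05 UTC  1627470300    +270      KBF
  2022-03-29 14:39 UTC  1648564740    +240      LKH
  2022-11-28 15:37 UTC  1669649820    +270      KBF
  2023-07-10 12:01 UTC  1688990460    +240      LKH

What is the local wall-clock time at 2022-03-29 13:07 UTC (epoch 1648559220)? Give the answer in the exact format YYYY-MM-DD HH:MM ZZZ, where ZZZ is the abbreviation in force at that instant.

Query: 2022-03-29 13:07 UTC
Rule 1/4 (KBF, +04:30): 2021-07-28 11:05 UTC ≤ query < 2022-03-29 14:39 UTC
13·60 + 7 + 270 = 1057 min
1057 = 0·1440 + 1057; 1057 = 17·60 + 37 → 17:37, same day
→ 2022-03-29 17:37 KBF

2022-03-29 17:37 KBF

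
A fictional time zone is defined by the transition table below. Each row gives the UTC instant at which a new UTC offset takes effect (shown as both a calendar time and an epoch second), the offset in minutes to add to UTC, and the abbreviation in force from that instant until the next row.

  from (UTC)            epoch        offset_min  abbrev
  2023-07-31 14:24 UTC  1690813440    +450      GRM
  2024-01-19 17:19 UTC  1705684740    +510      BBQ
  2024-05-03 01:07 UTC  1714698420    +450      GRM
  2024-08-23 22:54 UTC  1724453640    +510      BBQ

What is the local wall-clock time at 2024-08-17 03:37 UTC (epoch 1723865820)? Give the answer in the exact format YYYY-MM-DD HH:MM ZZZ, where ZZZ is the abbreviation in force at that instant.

Query: 2024-08-17 03:37 UTC
Rule 3/4 (GRM, +07:30): 2024-05-03 01:07 UTC ≤ query < 2024-08-23 22:54 UTC
3·60 + 37 + 450 = 667 min
667 = 0·1440 + 667; 667 = 11·60 + 7 → 11:07, same day
→ 2024-08-17 11:07 GRM

2024-08-17 11:07 GRM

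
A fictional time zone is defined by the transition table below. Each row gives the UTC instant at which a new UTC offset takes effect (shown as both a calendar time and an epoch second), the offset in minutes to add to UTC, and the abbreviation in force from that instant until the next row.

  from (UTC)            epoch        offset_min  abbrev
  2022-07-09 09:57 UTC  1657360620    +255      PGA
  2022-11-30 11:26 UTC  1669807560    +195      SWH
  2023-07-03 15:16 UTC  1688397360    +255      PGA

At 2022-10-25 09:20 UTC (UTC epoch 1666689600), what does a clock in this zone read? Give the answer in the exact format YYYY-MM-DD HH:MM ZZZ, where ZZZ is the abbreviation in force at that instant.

Query: 2022-10-25 09:20 UTC
Rule 1/3 (PGA, +04:15): 2022-07-09 09:57 UTC ≤ query < 2022-11-30 11:26 UTC
9·60 + 20 + 255 = 815 min
815 = 0·1440 + 815; 815 = 13·60 + 35 → 13:35, same day
→ 2022-10-25 13:35 PGA

2022-10-25 13:35 PGA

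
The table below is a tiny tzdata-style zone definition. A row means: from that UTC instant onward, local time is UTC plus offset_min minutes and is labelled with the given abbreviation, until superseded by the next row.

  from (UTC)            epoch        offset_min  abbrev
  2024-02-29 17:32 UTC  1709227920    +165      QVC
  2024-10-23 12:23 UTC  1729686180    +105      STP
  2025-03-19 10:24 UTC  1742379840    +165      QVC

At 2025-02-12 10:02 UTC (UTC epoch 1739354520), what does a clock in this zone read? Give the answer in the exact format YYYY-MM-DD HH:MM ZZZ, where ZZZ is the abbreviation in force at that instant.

2025-02-12 11:47 STP

Query: 2025-02-12 10:02 UTC
Rule 2/3 (STP, +01:45): 2024-10-23 12:23 UTC ≤ query < 2025-03-19 10:24 UTC
10·60 + 2 + 105 = 707 min
707 = 0·1440 + 707; 707 = 11·60 + 47 → 11:47, same day
→ 2025-02-12 11:47 STP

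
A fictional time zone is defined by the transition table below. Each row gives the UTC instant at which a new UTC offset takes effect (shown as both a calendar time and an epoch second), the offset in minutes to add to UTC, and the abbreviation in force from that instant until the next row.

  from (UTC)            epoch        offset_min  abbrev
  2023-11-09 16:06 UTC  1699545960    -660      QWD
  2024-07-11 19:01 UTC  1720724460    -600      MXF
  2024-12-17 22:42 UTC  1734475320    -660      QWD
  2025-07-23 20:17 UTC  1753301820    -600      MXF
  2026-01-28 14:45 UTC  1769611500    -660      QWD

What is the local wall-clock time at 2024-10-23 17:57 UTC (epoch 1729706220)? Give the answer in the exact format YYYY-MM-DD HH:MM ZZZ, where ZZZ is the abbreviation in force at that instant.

2024-10-23 07:57 MXF

Query: 2024-10-23 17:57 UTC
Rule 2/5 (MXF, -10:00): 2024-07-11 19:01 UTC ≤ query < 2024-12-17 22:42 UTC
17·60 + 57 - 600 = 477 min
477 = 0·1440 + 477; 477 = 7·60 + 57 → 07:57, same day
→ 2024-10-23 07:57 MXF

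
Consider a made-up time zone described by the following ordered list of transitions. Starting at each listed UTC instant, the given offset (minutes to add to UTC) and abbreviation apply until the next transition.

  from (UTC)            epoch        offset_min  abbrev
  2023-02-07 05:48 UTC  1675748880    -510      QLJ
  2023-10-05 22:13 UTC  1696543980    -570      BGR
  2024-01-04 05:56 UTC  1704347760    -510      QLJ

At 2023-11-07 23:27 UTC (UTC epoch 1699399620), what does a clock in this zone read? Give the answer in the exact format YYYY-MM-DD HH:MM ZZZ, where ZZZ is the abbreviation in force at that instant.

Query: 2023-11-07 23:27 UTC
Rule 2/3 (BGR, -09:30): 2023-10-05 22:13 UTC ≤ query < 2024-01-04 05:56 UTC
23·60 + 27 - 570 = 837 min
837 = 0·1440 + 837; 837 = 13·60 + 57 → 13:57, same day
→ 2023-11-07 13:57 BGR

2023-11-07 13:57 BGR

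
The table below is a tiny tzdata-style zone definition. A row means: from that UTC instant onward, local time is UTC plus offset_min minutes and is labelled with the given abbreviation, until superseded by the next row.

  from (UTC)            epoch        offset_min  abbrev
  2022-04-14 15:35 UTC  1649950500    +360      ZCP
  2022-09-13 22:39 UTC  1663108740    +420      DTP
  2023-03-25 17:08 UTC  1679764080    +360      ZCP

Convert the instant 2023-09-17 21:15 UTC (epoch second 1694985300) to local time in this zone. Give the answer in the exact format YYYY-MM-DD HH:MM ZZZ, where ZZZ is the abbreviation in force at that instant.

Query: 2023-09-17 21:15 UTC
Rule 3/3 (ZCP, +06:00): 2023-03-25 17:08 UTC ≤ query < +∞
21·60 + 15 + 360 = 1635 min
1635 = 1·1440 + 195; 195 = 3·60 + 15 → 03:15, 2023-09-17 + 1 day = 2023-09-18
→ 2023-09-18 03:15 ZCP

2023-09-18 03:15 ZCP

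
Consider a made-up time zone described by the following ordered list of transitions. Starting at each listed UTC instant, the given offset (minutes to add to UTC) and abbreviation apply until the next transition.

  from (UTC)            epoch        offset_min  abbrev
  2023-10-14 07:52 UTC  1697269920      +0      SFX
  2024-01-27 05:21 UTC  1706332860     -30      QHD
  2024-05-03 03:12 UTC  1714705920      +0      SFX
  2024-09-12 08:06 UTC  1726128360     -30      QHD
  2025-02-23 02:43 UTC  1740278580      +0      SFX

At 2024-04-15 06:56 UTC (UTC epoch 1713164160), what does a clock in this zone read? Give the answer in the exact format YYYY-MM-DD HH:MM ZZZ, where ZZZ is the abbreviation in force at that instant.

Query: 2024-04-15 06:56 UTC
Rule 2/5 (QHD, -00:30): 2024-01-27 05:21 UTC ≤ query < 2024-05-03 03:12 UTC
6·60 + 56 - 30 = 386 min
386 = 0·1440 + 386; 386 = 6·60 + 26 → 06:26, same day
→ 2024-04-15 06:26 QHD

2024-04-15 06:26 QHD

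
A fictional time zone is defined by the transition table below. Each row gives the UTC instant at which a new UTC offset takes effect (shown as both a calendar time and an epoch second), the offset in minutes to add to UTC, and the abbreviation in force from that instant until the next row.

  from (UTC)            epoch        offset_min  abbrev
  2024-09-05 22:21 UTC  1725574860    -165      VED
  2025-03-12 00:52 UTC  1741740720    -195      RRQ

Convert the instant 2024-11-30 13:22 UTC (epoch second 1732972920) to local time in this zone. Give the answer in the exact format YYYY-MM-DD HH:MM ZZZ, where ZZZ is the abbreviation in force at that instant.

2024-11-30 10:37 VED

Query: 2024-11-30 13:22 UTC
Rule 1/2 (VED, -02:45): 2024-09-05 22:21 UTC ≤ query < 2025-03-12 00:52 UTC
13·60 + 22 - 165 = 637 min
637 = 0·1440 + 637; 637 = 10·60 + 37 → 10:37, same day
→ 2024-11-30 10:37 VED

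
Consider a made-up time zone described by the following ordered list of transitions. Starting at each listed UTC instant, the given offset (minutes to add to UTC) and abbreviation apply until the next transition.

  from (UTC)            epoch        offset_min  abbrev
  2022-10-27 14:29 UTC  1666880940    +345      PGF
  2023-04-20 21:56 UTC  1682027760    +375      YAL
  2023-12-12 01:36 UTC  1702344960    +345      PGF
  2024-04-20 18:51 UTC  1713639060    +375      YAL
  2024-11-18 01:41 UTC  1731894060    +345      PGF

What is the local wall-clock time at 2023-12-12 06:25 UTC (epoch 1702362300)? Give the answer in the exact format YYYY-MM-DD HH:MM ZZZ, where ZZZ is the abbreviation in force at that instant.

2023-12-12 12:10 PGF

Query: 2023-12-12 06:25 UTC
Rule 3/5 (PGF, +05:45): 2023-12-12 01:36 UTC ≤ query < 2024-04-20 18:51 UTC
6·60 + 25 + 345 = 730 min
730 = 0·1440 + 730; 730 = 12·60 + 10 → 12:10, same day
→ 2023-12-12 12:10 PGF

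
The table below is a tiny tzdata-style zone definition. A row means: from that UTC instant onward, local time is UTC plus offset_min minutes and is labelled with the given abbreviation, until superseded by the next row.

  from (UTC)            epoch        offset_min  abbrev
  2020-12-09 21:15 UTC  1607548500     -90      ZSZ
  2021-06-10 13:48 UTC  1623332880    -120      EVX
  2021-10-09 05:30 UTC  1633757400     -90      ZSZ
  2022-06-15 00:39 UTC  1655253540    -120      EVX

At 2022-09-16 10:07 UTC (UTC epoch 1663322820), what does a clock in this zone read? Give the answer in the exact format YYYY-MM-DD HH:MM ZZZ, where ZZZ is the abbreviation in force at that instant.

Query: 2022-09-16 10:07 UTC
Rule 4/4 (EVX, -02:00): 2022-06-15 00:39 UTC ≤ query < +∞
10·60 + 7 - 120 = 487 min
487 = 0·1440 + 487; 487 = 8·60 + 7 → 08:07, same day
→ 2022-09-16 08:07 EVX

2022-09-16 08:07 EVX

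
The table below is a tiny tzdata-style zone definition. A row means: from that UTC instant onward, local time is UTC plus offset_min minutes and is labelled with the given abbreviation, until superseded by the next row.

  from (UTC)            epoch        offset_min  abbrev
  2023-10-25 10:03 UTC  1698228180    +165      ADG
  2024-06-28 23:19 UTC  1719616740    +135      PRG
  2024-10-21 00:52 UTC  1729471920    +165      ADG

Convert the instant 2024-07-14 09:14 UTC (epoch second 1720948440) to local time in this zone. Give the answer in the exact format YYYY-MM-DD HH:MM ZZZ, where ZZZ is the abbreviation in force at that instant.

2024-07-14 11:29 PRG

Query: 2024-07-14 09:14 UTC
Rule 2/3 (PRG, +02:15): 2024-06-28 23:19 UTC ≤ query < 2024-10-21 00:52 UTC
9·60 + 14 + 135 = 689 min
689 = 0·1440 + 689; 689 = 11·60 + 29 → 11:29, same day
→ 2024-07-14 11:29 PRG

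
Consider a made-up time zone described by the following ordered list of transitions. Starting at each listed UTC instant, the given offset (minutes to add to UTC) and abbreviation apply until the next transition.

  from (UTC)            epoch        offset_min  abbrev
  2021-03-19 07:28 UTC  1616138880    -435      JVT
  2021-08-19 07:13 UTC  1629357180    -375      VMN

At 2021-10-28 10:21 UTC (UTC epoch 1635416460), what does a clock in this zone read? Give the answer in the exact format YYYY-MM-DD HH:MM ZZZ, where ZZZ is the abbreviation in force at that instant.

Query: 2021-10-28 10:21 UTC
Rule 2/2 (VMN, -06:15): 2021-08-19 07:13 UTC ≤ query < +∞
10·60 + 21 - 375 = 246 min
246 = 0·1440 + 246; 246 = 4·60 + 6 → 04:06, same day
→ 2021-10-28 04:06 VMN

2021-10-28 04:06 VMN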